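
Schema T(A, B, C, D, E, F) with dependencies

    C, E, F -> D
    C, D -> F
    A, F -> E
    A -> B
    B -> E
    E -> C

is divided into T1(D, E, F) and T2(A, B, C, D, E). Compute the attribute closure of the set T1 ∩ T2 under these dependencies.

C, D, E, F

T1 ∩ T2 = {D, E}.
E → C applies, adding C
C, D → F applies, adding F
Closure: {C, D, E, F}.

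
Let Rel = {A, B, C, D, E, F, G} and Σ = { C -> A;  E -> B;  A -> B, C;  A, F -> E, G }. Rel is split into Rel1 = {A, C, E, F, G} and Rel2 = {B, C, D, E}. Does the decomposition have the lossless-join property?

No

Common attributes: Rel1 ∩ Rel2 = {C, E}.
Closure of {C, E}: C → A applies, adding A; E → B applies, adding B. So (C, E)⁺ = {A, B, C, E}.
The closure contains neither all of Rel1 = {A, C, E, F, G} nor all of Rel2 = {B, C, D, E}, so the common attributes are not a superkey of either fragment. The join is lossy.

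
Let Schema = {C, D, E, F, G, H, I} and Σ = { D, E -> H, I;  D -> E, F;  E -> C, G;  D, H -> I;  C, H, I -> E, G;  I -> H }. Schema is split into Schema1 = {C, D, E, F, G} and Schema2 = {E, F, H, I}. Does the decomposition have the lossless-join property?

Common attributes: Schema1 ∩ Schema2 = {E, F}.
Closure of {E, F}: E → C, G applies, adding C, G. So (E, F)⁺ = {C, E, F, G}.
The closure contains neither all of Schema1 = {C, D, E, F, G} nor all of Schema2 = {E, F, H, I}, so the common attributes are not a superkey of either fragment. The join is lossy.

No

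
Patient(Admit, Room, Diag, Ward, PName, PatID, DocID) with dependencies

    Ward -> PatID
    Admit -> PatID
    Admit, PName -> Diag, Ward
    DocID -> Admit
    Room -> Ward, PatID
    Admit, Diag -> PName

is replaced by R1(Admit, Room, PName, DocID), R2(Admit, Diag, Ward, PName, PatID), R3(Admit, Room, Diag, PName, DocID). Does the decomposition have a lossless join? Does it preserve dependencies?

Lossless test (chase): Rows 1 and 2 agree on Admit; apply Admit→PatID and equate their PatID entries. Rows 1 and 3 agree on Admit; apply Admit→PatID and equate their PatID entries. Rows 1 and 2 agree on Admit, PName; apply Admit, PName→Diag, Ward and equate their Diag, Ward entries. Rows 1 and 3 agree on Admit, PName; apply Admit, PName→Diag, Ward and equate their Diag, Ward entries. Row 1 is now all distinguished symbols — the join is lossless.
Dependency preservation: the restricted closure of {Room} across the fragments never reaches {Ward, PatID}, so Room → Ward, PatID cannot be enforced without a join — not preserved.

lossless but not dependency-preserving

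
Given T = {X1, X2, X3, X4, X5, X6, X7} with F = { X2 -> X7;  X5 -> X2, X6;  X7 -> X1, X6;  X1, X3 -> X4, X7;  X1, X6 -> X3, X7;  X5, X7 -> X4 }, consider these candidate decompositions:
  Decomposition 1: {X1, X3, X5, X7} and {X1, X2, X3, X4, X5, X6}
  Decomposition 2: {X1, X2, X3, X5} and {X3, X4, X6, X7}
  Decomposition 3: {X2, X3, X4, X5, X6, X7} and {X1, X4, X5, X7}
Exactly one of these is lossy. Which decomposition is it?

Decomposition 2

Decomposition 1: common = {X1, X3, X5}, closure = {X1, X2, X3, X4, X5, X6, X7} → lossless.
Decomposition 2: common = {X3}, closure = {X3} → lossy.
Decomposition 3: common = {X4, X5, X7}, closure = {X1, X2, X3, X4, X5, X6, X7} → lossless.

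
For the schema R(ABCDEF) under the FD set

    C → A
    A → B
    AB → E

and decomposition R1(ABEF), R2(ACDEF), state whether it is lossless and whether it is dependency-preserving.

lossless and dependency-preserving

Lossless test: (AEF)⁺ = {ABEF}, which contains all of one fragment — lossless.
Dependency preservation: every FD's attributes lie within a single fragment, so each can be enforced locally — preserved.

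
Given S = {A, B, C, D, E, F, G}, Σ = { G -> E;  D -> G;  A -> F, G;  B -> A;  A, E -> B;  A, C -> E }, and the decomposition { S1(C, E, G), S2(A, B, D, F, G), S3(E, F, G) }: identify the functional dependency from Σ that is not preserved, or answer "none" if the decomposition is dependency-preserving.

none

G → E lies within S1.
D → G lies within S2.
A → F, G lies within S2.
B → A lies within S2.
A, E → B: restricted closure across fragments reaches B.
A, C → E: restricted closure across fragments reaches E.
Every dependency is enforceable on the fragments, so the decomposition is dependency-preserving.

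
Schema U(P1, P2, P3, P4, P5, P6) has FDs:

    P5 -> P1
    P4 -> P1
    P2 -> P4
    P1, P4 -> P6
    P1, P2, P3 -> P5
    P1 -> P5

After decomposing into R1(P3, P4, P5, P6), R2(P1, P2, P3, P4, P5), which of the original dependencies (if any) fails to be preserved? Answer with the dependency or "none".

P5 → P1 lies within R2.
P4 → P1 lies within R2.
P2 → P4 lies within R2.
P1, P4 → P6: restricted closure across fragments reaches P6.
P1, P2, P3 → P5 lies within R2.
P1 → P5 lies within R2.
Every dependency is enforceable on the fragments, so the decomposition is dependency-preserving.

none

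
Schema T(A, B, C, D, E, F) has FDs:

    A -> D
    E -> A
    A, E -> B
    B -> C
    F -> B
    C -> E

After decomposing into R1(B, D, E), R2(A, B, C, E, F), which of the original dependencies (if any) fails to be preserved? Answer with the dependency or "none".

Check A → D: no single fragment contains all of {A, D}, and the restricted closure of {A} across the fragments never reaches {D}.
E → A is preserved.
A, E → B is preserved.
B → C is preserved.
F → B is preserved.
C → E is preserved.

A -> D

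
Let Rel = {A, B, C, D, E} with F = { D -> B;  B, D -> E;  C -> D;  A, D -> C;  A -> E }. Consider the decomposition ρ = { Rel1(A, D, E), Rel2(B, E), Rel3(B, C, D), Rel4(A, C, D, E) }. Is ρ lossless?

Chase test. Columns are A, B, C, D, E; row i has aⱼ where attribute j ∈ Reli, else bᵢⱼ.
Initial tableau (one row per fragment):
  row 1: a1 b12 b13 a4 a5
  row 2: b21 a2 b23 b24 a5
  row 3: b31 a2 a3 a4 b35
  row 4: a1 b42 a3 a4 a5
Rows 1 and 3 agree on D; apply D→B and equate their B entries.
Rows 1 and 4 agree on D; apply D→B and equate their B entries.
Rows 1 and 3 agree on B, D; apply B, D→E and equate their E entries.
Rows 1 and 4 agree on A, D; apply A, D→C and equate their C entries.
Row 1 is now all distinguished symbols — the join is lossless.

Yes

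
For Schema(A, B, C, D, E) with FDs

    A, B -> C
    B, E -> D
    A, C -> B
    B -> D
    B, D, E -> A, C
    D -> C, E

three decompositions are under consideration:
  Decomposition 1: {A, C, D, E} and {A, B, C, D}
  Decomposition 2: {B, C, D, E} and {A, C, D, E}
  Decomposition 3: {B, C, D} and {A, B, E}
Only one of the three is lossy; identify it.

Decomposition 2

Decomposition 1: common = {A, C, D}, closure = {A, B, C, D, E} → lossless.
Decomposition 2: common = {C, D, E}, closure = {C, D, E} → lossy.
Decomposition 3: common = {B}, closure = {A, B, C, D, E} → lossless.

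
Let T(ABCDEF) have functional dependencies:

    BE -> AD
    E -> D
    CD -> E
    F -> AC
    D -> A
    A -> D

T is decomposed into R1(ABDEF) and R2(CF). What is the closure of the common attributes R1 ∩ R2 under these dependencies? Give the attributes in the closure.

ACDEF

R1 ∩ R2 = {F}.
F → AC applies, adding AC
A → D applies, adding D
CD → E applies, adding E
Closure: {ACDEF}.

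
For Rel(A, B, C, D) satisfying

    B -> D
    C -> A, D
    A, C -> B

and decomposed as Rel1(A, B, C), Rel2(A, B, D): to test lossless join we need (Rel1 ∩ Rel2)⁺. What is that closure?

A, B, D

Rel1 ∩ Rel2 = {A, B}.
B → D applies, adding D
Closure: {A, B, D}.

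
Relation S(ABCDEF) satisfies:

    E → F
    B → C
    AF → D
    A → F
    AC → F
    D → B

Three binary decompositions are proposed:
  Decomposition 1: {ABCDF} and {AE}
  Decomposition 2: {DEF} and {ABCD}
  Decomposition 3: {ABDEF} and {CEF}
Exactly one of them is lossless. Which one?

Decomposition 1: common = {A}, closure = {ABCDF} → lossless.
Decomposition 2: common = {D}, closure = {BCD} → lossy.
Decomposition 3: common = {EF}, closure = {EF} → lossy.

Decomposition 1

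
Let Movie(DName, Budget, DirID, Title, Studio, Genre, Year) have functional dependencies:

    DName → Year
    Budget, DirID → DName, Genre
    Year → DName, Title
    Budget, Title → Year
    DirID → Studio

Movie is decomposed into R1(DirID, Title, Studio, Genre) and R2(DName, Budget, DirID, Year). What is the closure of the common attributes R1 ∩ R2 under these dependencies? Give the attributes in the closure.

R1 ∩ R2 = {DirID}.
DirID → Studio applies, adding Studio
Closure: {DirID, Studio}.

DirID, Studio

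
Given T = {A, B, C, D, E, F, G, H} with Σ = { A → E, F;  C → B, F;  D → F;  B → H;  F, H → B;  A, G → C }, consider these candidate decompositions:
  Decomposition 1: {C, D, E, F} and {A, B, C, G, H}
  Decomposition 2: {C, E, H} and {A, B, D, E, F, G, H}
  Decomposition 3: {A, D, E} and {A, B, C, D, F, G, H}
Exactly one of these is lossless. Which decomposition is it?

Decomposition 3

Decomposition 1: common = {C}, closure = {B, C, F, H} → lossy.
Decomposition 2: common = {E, H}, closure = {E, H} → lossy.
Decomposition 3: common = {A, D}, closure = {A, D, E, F} → lossless.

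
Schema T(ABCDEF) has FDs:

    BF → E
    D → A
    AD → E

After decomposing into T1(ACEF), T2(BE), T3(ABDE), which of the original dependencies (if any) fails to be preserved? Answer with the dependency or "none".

BF → E

Check BF → E: no single fragment contains all of {BEF}, and the restricted closure of {BF} across the fragments never reaches {E}.
D → A is preserved.
AD → E is preserved.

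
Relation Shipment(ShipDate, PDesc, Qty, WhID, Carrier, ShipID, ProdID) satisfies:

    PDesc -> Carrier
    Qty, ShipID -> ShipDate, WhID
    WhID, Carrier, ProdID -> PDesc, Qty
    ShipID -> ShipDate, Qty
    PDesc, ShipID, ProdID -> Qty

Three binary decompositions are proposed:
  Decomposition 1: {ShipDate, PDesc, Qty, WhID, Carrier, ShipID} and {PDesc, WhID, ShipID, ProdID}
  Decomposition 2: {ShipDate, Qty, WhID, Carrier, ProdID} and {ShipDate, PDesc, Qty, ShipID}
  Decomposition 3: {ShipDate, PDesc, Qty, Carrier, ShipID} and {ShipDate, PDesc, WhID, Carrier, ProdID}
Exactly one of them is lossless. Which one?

Decomposition 1: common = {PDesc, WhID, ShipID}, closure = {ShipDate, PDesc, Qty, WhID, Carrier, ShipID} → lossless.
Decomposition 2: common = {ShipDate, Qty}, closure = {ShipDate, Qty} → lossy.
Decomposition 3: common = {ShipDate, PDesc, Carrier}, closure = {ShipDate, PDesc, Carrier} → lossy.

Decomposition 1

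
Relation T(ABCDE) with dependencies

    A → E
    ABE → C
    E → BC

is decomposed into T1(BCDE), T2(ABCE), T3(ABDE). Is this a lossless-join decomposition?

Yes

Chase test. Columns are ABCDE; row i has aⱼ where attribute j ∈ Ti, else bᵢⱼ.
Initial tableau (one row per fragment):
  row 1: b11 a2 a3 a4 a5
  row 2: a1 a2 a3 b24 a5
  row 3: a1 a2 b33 a4 a5
Rows 2 and 3 agree on ABE; apply ABE→C and equate their C entries.
Row 3 is now all distinguished symbols — the join is lossless.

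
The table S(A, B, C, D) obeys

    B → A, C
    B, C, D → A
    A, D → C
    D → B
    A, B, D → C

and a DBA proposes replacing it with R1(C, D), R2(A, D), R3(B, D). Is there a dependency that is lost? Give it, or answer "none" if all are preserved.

B → A, C

Check B → A, C: no single fragment contains all of {A, B, C}, and the restricted closure of {B} across the fragments never reaches {A, C}.
B, C, D → A is preserved.
A, D → C is preserved.
D → B is preserved.
A, B, D → C is preserved.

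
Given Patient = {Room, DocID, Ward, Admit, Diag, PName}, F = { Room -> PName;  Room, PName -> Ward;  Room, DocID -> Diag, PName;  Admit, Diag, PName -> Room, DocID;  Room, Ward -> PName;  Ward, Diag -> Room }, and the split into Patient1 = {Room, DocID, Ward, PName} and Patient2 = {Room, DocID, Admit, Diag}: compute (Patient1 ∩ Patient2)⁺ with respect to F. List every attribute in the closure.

Patient1 ∩ Patient2 = {Room, DocID}.
Room → PName applies, adding PName
Room, PName → Ward applies, adding Ward
Room, DocID → Diag, PName applies, adding Diag
Closure: {Room, DocID, Ward, Diag, PName}.

Room, DocID, Ward, Diag, PName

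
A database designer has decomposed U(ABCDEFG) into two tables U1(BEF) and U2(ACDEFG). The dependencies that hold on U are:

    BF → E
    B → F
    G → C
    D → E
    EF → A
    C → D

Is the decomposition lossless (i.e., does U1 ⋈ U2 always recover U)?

No

Common attributes: U1 ∩ U2 = {EF}.
Closure of {EF}: EF → A applies, adding A. So (EF)⁺ = {AEF}.
The closure contains neither all of U1 = {BEF} nor all of U2 = {ACDEFG}, so the common attributes are not a superkey of either fragment. The join is lossy.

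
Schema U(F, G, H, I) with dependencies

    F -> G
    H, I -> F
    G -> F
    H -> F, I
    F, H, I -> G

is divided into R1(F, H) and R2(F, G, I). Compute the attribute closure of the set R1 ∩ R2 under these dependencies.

F, G

R1 ∩ R2 = {F}.
F → G applies, adding G
Closure: {F, G}.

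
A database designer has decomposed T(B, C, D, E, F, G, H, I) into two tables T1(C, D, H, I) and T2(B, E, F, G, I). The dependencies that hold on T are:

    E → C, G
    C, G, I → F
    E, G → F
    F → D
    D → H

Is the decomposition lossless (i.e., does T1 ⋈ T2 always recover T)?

Common attributes: T1 ∩ T2 = {I}.
No dependency enlarges {I}, so (I)⁺ = {I}.
The closure contains neither all of T1 = {C, D, H, I} nor all of T2 = {B, E, F, G, I}, so the common attributes are not a superkey of either fragment. The join is lossy.

No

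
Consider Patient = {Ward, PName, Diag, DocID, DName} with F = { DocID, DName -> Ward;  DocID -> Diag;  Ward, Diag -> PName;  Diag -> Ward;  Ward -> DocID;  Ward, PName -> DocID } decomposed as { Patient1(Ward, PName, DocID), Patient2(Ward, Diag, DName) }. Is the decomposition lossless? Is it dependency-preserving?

lossless and dependency-preserving

Lossless test: (Ward)⁺ = {Ward, PName, Diag, DocID}, which contains all of one fragment — lossless.
Dependency preservation: DocID, DName → Ward; DocID → Diag; Ward, Diag → PName are not contained in any single fragment, but the restricted closure of each left-hand side across the fragments still reaches the right-hand side; the remaining FDs each lie inside some fragment. All dependencies are preserved.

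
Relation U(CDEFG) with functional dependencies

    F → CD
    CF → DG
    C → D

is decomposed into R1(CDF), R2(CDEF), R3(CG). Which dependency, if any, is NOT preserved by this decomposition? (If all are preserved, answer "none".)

Check CF → DG: no single fragment contains all of {CDFG}, and the restricted closure of {CF} across the fragments never reaches {DG}.
F → CD is preserved.
C → D is preserved.

CF → DG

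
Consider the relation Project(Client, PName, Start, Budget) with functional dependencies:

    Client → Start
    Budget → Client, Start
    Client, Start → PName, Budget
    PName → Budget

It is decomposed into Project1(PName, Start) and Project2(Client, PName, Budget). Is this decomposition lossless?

Common attributes: Project1 ∩ Project2 = {PName}.
Closure of {PName}: PName → Budget applies, adding Budget; Budget → Client, Start applies, adding Client, Start. So (PName)⁺ = {Client, PName, Start, Budget}.
This closure contains every attribute of Project1, so Project1 ∩ Project2 → Project1. The join is lossless.

Yes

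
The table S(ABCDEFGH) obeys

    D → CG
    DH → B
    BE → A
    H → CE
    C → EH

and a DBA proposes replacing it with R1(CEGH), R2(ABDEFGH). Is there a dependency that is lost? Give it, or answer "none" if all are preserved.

none

D → CG: restricted closure across fragments reaches CG.
DH → B lies within R2.
BE → A lies within R2.
H → CE lies within R1.
C → EH lies within R1.
Every dependency is enforceable on the fragments, so the decomposition is dependency-preserving.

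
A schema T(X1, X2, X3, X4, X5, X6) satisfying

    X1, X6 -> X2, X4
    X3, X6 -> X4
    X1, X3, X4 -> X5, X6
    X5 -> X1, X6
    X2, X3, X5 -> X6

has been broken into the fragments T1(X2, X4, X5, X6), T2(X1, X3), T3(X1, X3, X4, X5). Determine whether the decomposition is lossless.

Chase test. Columns are X1, X2, X3, X4, X5, X6; row i has aⱼ where attribute j ∈ Ti, else bᵢⱼ.
Initial tableau (one row per fragment):
  row 1: b11 a2 b13 a4 a5 a6
  row 2: a1 b22 a3 b24 b25 b26
  row 3: a1 b32 a3 a4 a5 b36
Rows 1 and 3 agree on X5; apply X5→X1, X6 and equate their X1, X6 entries.
Rows 1 and 3 agree on X1, X6; apply X1, X6→X2, X4 and equate their X2, X4 entries.
Row 3 is now all distinguished symbols — the join is lossless.

Yes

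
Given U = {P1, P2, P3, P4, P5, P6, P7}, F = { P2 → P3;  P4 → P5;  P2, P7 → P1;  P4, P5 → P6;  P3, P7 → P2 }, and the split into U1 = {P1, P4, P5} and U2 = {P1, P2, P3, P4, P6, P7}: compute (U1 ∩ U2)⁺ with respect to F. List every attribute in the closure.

P1, P4, P5, P6

U1 ∩ U2 = {P1, P4}.
P4 → P5 applies, adding P5
P4, P5 → P6 applies, adding P6
Closure: {P1, P4, P5, P6}.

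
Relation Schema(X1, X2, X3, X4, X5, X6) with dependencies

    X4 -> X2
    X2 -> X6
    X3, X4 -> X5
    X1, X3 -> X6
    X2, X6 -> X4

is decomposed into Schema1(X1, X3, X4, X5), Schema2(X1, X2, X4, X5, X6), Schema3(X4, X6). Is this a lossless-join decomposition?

Yes

Chase test. Columns are X1, X2, X3, X4, X5, X6; row i has aⱼ where attribute j ∈ Schemai, else bᵢⱼ.
Initial tableau (one row per fragment):
  row 1: a1 b12 a3 a4 a5 b16
  row 2: a1 a2 b23 a4 a5 a6
  row 3: b31 b32 b33 a4 b35 a6
Rows 1 and 2 agree on X4; apply X4→X2 and equate their X2 entries.
Rows 1 and 3 agree on X4; apply X4→X2 and equate their X2 entries.
Rows 1 and 2 agree on X2; apply X2→X6 and equate their X6 entries.
Row 1 is now all distinguished symbols — the join is lossless.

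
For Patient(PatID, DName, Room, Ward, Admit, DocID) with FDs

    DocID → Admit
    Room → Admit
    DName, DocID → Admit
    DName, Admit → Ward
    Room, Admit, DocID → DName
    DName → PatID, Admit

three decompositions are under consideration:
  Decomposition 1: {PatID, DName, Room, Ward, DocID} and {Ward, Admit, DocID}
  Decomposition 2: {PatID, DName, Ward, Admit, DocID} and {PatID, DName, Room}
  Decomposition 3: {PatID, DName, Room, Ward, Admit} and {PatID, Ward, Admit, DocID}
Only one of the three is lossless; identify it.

Decomposition 1

Decomposition 1: common = {Ward, DocID}, closure = {Ward, Admit, DocID} → lossless.
Decomposition 2: common = {PatID, DName}, closure = {PatID, DName, Ward, Admit} → lossy.
Decomposition 3: common = {PatID, Ward, Admit}, closure = {PatID, Ward, Admit} → lossy.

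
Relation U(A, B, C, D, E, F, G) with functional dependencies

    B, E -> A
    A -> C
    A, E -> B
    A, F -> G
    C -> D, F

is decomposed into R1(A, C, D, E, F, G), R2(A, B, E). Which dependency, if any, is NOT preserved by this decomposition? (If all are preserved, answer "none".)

none

B, E → A lies within R2.
A → C lies within R1.
A, E → B lies within R2.
A, F → G lies within R1.
C → D, F lies within R1.
Every dependency is enforceable on the fragments, so the decomposition is dependency-preserving.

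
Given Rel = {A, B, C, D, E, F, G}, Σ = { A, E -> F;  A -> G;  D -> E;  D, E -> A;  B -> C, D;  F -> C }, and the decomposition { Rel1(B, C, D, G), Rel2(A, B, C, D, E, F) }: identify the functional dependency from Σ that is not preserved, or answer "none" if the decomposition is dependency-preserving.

A -> G

Check A → G: no single fragment contains all of {A, G}, and the restricted closure of {A} across the fragments never reaches {G}.
A, E → F is preserved.
D → E is preserved.
D, E → A is preserved.
B → C, D is preserved.
F → C is preserved.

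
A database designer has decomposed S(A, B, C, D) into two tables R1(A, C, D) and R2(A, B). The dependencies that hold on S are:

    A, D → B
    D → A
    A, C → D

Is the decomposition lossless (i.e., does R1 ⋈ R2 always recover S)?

No

Common attributes: R1 ∩ R2 = {A}.
No dependency enlarges {A}, so (A)⁺ = {A}.
The closure contains neither all of R1 = {A, C, D} nor all of R2 = {A, B}, so the common attributes are not a superkey of either fragment. The join is lossy.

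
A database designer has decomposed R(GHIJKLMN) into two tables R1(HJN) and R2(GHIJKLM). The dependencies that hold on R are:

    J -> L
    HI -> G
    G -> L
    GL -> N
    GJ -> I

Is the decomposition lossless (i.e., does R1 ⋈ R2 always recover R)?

No

Common attributes: R1 ∩ R2 = {HJ}.
Closure of {HJ}: J → L applies, adding L. So (HJ)⁺ = {HJL}.
The closure contains neither all of R1 = {HJN} nor all of R2 = {GHIJKLM}, so the common attributes are not a superkey of either fragment. The join is lossy.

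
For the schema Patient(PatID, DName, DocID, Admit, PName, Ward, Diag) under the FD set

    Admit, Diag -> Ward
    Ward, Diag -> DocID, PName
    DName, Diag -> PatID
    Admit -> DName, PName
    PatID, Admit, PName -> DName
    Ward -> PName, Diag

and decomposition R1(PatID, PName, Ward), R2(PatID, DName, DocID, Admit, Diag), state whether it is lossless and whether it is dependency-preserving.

lossy and not dependency-preserving

Lossless test: (PatID)⁺ = {PatID}, which is a superkey of neither fragment — lossy.
Dependency preservation: the restricted closure of {Admit, Diag} across the fragments never reaches {Ward}, so Admit, Diag → Ward cannot be enforced without a join — not preserved.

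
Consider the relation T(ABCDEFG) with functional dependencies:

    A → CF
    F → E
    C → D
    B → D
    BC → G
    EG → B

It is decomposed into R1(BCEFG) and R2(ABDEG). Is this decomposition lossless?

No

Common attributes: R1 ∩ R2 = {BEG}.
Closure of {BEG}: B → D applies, adding D. So (BEG)⁺ = {BDEG}.
The closure contains neither all of R1 = {BCEFG} nor all of R2 = {ABDEG}, so the common attributes are not a superkey of either fragment. The join is lossy.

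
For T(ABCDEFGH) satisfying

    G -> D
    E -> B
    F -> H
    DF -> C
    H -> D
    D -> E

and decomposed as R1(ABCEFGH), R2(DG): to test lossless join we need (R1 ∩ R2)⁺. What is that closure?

R1 ∩ R2 = {G}.
G → D applies, adding D
D → E applies, adding E
E → B applies, adding B
Closure: {BDEG}.

BDEG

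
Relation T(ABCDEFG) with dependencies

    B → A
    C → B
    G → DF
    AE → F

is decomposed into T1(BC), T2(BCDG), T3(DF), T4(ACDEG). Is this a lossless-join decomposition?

No

Chase test. Columns are ABCDEFG; row i has aⱼ where attribute j ∈ Ti, else bᵢⱼ.
Initial tableau (one row per fragment):
  row 1: b11 a2 a3 b14 b15 b16 b17
  row 2: b21 a2 a3 a4 b25 b26 a7
  row 3: b31 b32 b33 a4 b35 a6 b37
  row 4: a1 b42 a3 a4 a5 b46 a7
Rows 1 and 2 agree on B; apply B→A and equate their A entries.
Rows 1 and 4 agree on C; apply C→B and equate their B entries.
Rows 2 and 4 agree on G; apply G→DF and equate their DF entries.
Rows 1 and 4 agree on B; apply B→A and equate their A entries.
No row becomes fully distinguished — the join is lossy.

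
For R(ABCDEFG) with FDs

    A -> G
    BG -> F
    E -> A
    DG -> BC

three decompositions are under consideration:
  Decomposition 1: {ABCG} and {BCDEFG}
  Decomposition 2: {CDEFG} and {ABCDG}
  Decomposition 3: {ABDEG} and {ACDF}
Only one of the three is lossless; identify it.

Decomposition 1: common = {BCG}, closure = {BCFG} → lossy.
Decomposition 2: common = {CDG}, closure = {BCDFG} → lossy.
Decomposition 3: common = {AD}, closure = {ABCDFG} → lossless.

Decomposition 3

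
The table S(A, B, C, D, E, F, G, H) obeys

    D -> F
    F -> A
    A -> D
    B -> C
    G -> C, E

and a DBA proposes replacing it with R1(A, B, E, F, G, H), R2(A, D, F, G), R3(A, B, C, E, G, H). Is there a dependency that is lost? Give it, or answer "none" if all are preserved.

none

D → F lies within R2.
F → A lies within R1.
A → D lies within R2.
B → C lies within R3.
G → C, E lies within R3.
Every dependency is enforceable on the fragments, so the decomposition is dependency-preserving.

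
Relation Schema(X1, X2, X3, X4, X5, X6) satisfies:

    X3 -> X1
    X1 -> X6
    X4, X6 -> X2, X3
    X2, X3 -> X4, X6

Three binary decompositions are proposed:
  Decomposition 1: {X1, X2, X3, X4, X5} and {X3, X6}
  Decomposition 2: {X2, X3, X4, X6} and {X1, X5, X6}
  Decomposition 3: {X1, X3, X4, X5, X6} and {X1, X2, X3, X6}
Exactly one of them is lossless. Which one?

Decomposition 1

Decomposition 1: common = {X3}, closure = {X1, X3, X6} → lossless.
Decomposition 2: common = {X6}, closure = {X6} → lossy.
Decomposition 3: common = {X1, X3, X6}, closure = {X1, X3, X6} → lossy.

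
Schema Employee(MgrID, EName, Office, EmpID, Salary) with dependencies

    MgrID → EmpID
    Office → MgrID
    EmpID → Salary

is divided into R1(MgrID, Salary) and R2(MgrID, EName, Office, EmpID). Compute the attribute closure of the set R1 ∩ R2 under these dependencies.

R1 ∩ R2 = {MgrID}.
MgrID → EmpID applies, adding EmpID
EmpID → Salary applies, adding Salary
Closure: {MgrID, EmpID, Salary}.

MgrID, EmpID, Salary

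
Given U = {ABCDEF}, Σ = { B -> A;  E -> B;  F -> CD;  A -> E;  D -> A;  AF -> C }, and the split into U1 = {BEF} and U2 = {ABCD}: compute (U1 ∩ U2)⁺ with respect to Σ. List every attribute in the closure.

U1 ∩ U2 = {B}.
B → A applies, adding A
A → E applies, adding E
Closure: {ABE}.

ABE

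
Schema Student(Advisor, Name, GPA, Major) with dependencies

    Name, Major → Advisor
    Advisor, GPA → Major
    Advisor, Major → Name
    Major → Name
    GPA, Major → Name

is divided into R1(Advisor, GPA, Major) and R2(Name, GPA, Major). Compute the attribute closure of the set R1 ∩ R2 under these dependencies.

Advisor, Name, GPA, Major

R1 ∩ R2 = {GPA, Major}.
Major → Name applies, adding Name
Name, Major → Advisor applies, adding Advisor
Closure: {Advisor, Name, GPA, Major}.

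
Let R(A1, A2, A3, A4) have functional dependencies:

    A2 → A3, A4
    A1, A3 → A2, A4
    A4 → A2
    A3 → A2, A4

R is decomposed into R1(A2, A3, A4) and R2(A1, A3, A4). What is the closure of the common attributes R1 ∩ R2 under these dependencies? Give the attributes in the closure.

A2, A3, A4

R1 ∩ R2 = {A3, A4}.
A4 → A2 applies, adding A2
Closure: {A2, A3, A4}.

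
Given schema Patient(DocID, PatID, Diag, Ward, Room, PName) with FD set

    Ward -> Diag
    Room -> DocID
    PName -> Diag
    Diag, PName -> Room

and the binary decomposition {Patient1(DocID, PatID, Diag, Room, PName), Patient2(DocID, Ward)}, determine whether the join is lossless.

No

Common attributes: Patient1 ∩ Patient2 = {DocID}.
No dependency enlarges {DocID}, so (DocID)⁺ = {DocID}.
The closure contains neither all of Patient1 = {DocID, PatID, Diag, Room, PName} nor all of Patient2 = {DocID, Ward}, so the common attributes are not a superkey of either fragment. The join is lossy.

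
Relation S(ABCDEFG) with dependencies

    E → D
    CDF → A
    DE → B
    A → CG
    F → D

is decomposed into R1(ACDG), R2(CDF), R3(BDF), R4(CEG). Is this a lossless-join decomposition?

No

Chase test. Columns are ABCDEFG; row i has aⱼ where attribute j ∈ Ri, else bᵢⱼ.
Initial tableau (one row per fragment):
  row 1: a1 b12 a3 a4 b15 b16 a7
  row 2: b21 b22 a3 a4 b25 a6 b27
  row 3: b31 a2 b33 a4 b35 a6 b37
  row 4: b41 b42 a3 b44 a5 b46 a7
No row becomes fully distinguished — the join is lossy.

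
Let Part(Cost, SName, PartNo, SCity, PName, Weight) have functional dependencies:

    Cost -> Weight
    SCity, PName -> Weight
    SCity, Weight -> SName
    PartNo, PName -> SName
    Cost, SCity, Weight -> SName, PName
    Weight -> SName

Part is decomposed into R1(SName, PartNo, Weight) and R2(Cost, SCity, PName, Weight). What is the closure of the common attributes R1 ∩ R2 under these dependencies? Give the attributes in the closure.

SName, Weight

R1 ∩ R2 = {Weight}.
Weight → SName applies, adding SName
Closure: {SName, Weight}.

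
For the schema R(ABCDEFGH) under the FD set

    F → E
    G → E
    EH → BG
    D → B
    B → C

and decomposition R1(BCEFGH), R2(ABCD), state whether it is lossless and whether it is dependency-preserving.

lossy but dependency-preserving

Lossless test: (BC)⁺ = {BC}, which is a superkey of neither fragment — lossy.
Dependency preservation: every FD's attributes lie within a single fragment, so each can be enforced locally — preserved.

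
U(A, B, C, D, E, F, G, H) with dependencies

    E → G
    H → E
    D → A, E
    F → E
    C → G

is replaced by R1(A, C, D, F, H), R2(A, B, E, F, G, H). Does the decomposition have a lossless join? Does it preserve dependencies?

lossy and not dependency-preserving

Lossless test: (A, F, H)⁺ = {A, E, F, G, H}, which is a superkey of neither fragment — lossy.
Dependency preservation: the restricted closure of {D} across the fragments never reaches {A, E}, so D → A, E cannot be enforced without a join — not preserved.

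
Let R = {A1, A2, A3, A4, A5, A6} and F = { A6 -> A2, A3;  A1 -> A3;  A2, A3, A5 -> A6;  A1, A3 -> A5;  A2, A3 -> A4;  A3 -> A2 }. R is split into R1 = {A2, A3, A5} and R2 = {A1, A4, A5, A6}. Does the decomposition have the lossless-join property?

Common attributes: R1 ∩ R2 = {A5}.
No dependency enlarges {A5}, so (A5)⁺ = {A5}.
The closure contains neither all of R1 = {A2, A3, A5} nor all of R2 = {A1, A4, A5, A6}, so the common attributes are not a superkey of either fragment. The join is lossy.

No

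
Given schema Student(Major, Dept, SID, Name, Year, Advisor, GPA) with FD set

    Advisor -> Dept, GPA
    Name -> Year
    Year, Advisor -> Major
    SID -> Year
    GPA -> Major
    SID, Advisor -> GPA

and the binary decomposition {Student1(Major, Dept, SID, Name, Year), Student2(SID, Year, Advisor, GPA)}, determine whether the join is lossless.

No

Common attributes: Student1 ∩ Student2 = {SID, Year}.
No dependency enlarges {SID, Year}, so (SID, Year)⁺ = {SID, Year}.
The closure contains neither all of Student1 = {Major, Dept, SID, Name, Year} nor all of Student2 = {SID, Year, Advisor, GPA}, so the common attributes are not a superkey of either fragment. The join is lossy.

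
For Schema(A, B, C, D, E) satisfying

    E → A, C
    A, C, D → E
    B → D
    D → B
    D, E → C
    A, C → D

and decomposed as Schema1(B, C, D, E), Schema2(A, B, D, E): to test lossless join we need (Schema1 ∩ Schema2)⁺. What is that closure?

A, B, C, D, E

Schema1 ∩ Schema2 = {B, D, E}.
E → A, C applies, adding A, C
Closure: {A, B, C, D, E}.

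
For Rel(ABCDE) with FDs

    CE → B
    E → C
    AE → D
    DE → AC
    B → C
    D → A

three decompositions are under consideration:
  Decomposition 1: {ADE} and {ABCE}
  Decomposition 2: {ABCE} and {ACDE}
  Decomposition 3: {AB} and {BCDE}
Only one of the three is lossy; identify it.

Decomposition 3

Decomposition 1: common = {AE}, closure = {ABCDE} → lossless.
Decomposition 2: common = {ACE}, closure = {ABCDE} → lossless.
Decomposition 3: common = {B}, closure = {BC} → lossy.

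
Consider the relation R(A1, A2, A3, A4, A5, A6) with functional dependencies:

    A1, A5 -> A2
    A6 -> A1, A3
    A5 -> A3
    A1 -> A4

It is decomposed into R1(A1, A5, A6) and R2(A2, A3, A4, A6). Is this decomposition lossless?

No

Common attributes: R1 ∩ R2 = {A6}.
Closure of {A6}: A6 → A1, A3 applies, adding A1, A3; A1 → A4 applies, adding A4. So (A6)⁺ = {A1, A3, A4, A6}.
The closure contains neither all of R1 = {A1, A5, A6} nor all of R2 = {A2, A3, A4, A6}, so the common attributes are not a superkey of either fragment. The join is lossy.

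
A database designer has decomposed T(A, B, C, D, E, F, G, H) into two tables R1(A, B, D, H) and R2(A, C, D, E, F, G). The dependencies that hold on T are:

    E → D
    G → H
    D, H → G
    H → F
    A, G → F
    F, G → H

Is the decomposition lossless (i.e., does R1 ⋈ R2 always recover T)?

Common attributes: R1 ∩ R2 = {A, D}.
No dependency enlarges {A, D}, so (A, D)⁺ = {A, D}.
The closure contains neither all of R1 = {A, B, D, H} nor all of R2 = {A, C, D, E, F, G}, so the common attributes are not a superkey of either fragment. The join is lossy.

No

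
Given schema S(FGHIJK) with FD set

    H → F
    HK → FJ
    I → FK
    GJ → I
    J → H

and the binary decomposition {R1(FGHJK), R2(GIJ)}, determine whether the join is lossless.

Common attributes: R1 ∩ R2 = {GJ}.
Closure of {GJ}: GJ → I applies, adding I; J → H applies, adding H; H → F applies, adding F; I → FK applies, adding K. So (GJ)⁺ = {FGHIJK}.
This closure contains every attribute of R1, so R1 ∩ R2 → R1. The join is lossless.

Yes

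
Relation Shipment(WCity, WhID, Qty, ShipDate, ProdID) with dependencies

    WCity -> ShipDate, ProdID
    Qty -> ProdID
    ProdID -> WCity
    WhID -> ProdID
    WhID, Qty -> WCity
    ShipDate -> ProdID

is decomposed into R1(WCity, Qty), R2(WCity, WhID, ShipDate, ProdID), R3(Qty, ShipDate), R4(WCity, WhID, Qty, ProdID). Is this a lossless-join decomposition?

Chase test. Columns are WCity, WhID, Qty, ShipDate, ProdID; row i has aⱼ where attribute j ∈ Ri, else bᵢⱼ.
Initial tableau (one row per fragment):
  row 1: a1 b12 a3 b14 b15
  row 2: a1 a2 b23 a4 a5
  row 3: b31 b32 a3 a4 b35
  row 4: a1 a2 a3 b44 a5
Rows 1 and 2 agree on WCity; apply WCity→ShipDate, ProdID and equate their ShipDate, ProdID entries.
Rows 1 and 4 agree on WCity; apply WCity→ShipDate, ProdID and equate their ShipDate, ProdID entries.
Rows 1 and 3 agree on Qty; apply Qty→ProdID and equate their ProdID entries.
Rows 1 and 3 agree on ProdID; apply ProdID→WCity and equate their WCity entries.
Row 4 is now all distinguished symbols — the join is lossless.

Yes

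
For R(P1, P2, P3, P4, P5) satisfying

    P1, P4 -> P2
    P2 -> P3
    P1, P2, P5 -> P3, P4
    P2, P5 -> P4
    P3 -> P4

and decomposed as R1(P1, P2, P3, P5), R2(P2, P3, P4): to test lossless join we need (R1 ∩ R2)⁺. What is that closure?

P2, P3, P4

R1 ∩ R2 = {P2, P3}.
P3 → P4 applies, adding P4
Closure: {P2, P3, P4}.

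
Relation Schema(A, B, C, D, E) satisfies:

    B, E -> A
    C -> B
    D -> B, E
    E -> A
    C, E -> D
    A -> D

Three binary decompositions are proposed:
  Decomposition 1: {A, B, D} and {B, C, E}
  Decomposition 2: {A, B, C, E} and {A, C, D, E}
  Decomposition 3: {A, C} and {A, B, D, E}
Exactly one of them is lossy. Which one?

Decomposition 1: common = {B}, closure = {B} → lossy.
Decomposition 2: common = {A, C, E}, closure = {A, B, C, D, E} → lossless.
Decomposition 3: common = {A}, closure = {A, B, D, E} → lossless.

Decomposition 1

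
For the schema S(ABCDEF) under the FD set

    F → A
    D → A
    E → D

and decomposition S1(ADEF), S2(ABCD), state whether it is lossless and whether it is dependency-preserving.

Lossless test: (AD)⁺ = {AD}, which is a superkey of neither fragment — lossy.
Dependency preservation: every FD's attributes lie within a single fragment, so each can be enforced locally — preserved.

lossy but dependency-preserving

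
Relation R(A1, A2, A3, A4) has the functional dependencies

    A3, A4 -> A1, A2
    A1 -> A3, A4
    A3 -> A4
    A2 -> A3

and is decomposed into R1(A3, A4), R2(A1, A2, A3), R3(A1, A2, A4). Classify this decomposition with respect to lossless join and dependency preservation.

lossless and dependency-preserving

Lossless test (chase): Rows 2 and 3 agree on A1; apply A1→A3, A4 and equate their A3, A4 entries. Rows 1 and 2 agree on A3, A4; apply A3, A4→A1, A2 and equate their A1, A2 entries. Row 1 is now all distinguished symbols — the join is lossless.
Dependency preservation: A3, A4 → A1, A2; A1 → A3, A4 are not contained in any single fragment, but the restricted closure of each left-hand side across the fragments still reaches the right-hand side; the remaining FDs each lie inside some fragment. All dependencies are preserved.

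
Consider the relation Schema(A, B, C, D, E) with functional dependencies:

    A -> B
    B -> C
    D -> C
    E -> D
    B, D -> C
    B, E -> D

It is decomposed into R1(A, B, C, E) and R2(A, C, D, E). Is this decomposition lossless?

Common attributes: R1 ∩ R2 = {A, C, E}.
Closure of {A, C, E}: A → B applies, adding B; E → D applies, adding D. So (A, C, E)⁺ = {A, B, C, D, E}.
This closure contains every attribute of R1, so R1 ∩ R2 → R1. The join is lossless.

Yes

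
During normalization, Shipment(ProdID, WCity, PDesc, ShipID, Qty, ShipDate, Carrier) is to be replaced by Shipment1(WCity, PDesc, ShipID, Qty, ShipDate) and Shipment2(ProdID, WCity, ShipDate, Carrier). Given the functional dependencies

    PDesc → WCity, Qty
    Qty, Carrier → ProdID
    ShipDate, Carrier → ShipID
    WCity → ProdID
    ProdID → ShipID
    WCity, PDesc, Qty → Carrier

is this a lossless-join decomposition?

No

Common attributes: Shipment1 ∩ Shipment2 = {WCity, ShipDate}.
Closure of {WCity, ShipDate}: WCity → ProdID applies, adding ProdID; ProdID → ShipID applies, adding ShipID. So (WCity, ShipDate)⁺ = {ProdID, WCity, ShipID, ShipDate}.
The closure contains neither all of Shipment1 = {WCity, PDesc, ShipID, Qty, ShipDate} nor all of Shipment2 = {ProdID, WCity, ShipDate, Carrier}, so the common attributes are not a superkey of either fragment. The join is lossy.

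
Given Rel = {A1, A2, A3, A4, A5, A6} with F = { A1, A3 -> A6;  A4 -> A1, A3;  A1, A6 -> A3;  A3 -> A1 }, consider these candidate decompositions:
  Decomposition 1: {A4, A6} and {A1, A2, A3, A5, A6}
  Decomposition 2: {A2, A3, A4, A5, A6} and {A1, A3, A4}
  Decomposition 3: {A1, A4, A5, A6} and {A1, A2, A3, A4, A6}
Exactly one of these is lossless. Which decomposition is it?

Decomposition 2

Decomposition 1: common = {A6}, closure = {A6} → lossy.
Decomposition 2: common = {A3, A4}, closure = {A1, A3, A4, A6} → lossless.
Decomposition 3: common = {A1, A4, A6}, closure = {A1, A3, A4, A6} → lossy.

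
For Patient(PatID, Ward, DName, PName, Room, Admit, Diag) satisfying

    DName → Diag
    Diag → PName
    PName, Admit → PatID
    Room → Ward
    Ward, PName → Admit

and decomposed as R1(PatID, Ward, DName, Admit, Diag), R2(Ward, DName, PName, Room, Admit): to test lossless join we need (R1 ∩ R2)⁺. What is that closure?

PatID, Ward, DName, PName, Admit, Diag

R1 ∩ R2 = {Ward, DName, Admit}.
DName → Diag applies, adding Diag
Diag → PName applies, adding PName
PName, Admit → PatID applies, adding PatID
Closure: {PatID, Ward, DName, PName, Admit, Diag}.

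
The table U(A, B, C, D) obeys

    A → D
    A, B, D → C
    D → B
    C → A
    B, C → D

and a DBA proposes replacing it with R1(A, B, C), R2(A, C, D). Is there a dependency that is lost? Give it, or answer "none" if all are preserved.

D → B

Check D → B: no single fragment contains all of {B, D}, and the restricted closure of {D} across the fragments never reaches {B}.
A → D is preserved.
A, B, D → C is preserved.
C → A is preserved.
B, C → D is preserved.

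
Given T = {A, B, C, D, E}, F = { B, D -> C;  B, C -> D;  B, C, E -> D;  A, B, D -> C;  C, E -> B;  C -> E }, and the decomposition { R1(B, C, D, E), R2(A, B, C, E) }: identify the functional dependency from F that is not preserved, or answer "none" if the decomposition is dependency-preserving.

B, D → C lies within R1.
B, C → D lies within R1.
B, C, E → D lies within R1.
A, B, D → C: restricted closure across fragments reaches C.
C, E → B lies within R1.
C → E lies within R1.
Every dependency is enforceable on the fragments, so the decomposition is dependency-preserving.

none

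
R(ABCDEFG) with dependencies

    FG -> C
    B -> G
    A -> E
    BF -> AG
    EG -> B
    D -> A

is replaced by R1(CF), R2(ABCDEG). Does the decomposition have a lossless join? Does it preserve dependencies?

lossy and not dependency-preserving

Lossless test: (C)⁺ = {C}, which is a superkey of neither fragment — lossy.
Dependency preservation: the restricted closure of {FG} across the fragments never reaches {C}, so FG → C cannot be enforced without a join — not preserved.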